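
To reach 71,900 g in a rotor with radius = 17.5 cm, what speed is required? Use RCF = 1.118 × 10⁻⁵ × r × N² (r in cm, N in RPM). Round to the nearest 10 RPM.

N ≈ 19170 RPM

71,900 = 1.118 × 10⁻⁵ × 17.5 × N²
N² = 71,900 / (19.565 × 10⁻⁵) = 367,492,972
N ≈ √367,492,972 ≈ 19,170.1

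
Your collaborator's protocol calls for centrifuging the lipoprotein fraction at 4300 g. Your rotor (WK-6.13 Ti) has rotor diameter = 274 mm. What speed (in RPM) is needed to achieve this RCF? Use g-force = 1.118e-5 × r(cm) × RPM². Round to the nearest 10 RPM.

≈ 5300 RPM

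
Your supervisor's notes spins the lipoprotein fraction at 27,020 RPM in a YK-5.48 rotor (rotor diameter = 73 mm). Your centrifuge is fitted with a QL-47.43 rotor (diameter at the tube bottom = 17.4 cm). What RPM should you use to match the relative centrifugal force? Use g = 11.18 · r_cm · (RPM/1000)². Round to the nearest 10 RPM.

17500 RPM

Original rotor: r = 73 mm / 2 = 36.5 mm = 3.65 cm
RCF_original = 11.18 × 3.65 × (27.02)² = 11.18 × 3.65 × 730.0804 ≈ 29,792.4 × g
Your rotor: r = 17.4 / 2 = 8.7 cm
29,792.4 = 11.18 × 8.7 × (N/1000)²
(N/1000)² = 29,792.4 / 97.266 = 306.2982
N = 1000 × √306.2982 ≈ 17,501.4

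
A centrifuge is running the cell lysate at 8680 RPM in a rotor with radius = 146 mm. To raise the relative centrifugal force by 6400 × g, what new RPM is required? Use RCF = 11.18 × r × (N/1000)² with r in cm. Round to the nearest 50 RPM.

N₂ ≈ 10700 RPM

r = 146 mm = 14.6 cm
Current RCF = 11.18 × 14.6 × (8.68)² = 11.18 × 14.6 × 75.3424 ≈ 12,298 × g
Target RCF = 12,298 + 6,400 = 18,698 × g
(N/1000)² = 18,698 / 163.228 = 114.5514
N = 1000 × √114.5514 ≈ 10,702.9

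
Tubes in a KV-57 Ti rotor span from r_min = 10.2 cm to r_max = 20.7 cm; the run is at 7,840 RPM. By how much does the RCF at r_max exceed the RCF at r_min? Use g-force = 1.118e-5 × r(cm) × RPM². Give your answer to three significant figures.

ΔRCF ≈ 7220 ×g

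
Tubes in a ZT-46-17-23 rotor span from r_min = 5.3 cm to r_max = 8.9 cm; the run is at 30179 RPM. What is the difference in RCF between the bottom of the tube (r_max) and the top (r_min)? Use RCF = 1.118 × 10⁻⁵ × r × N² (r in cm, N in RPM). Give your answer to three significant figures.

ΔRCF ≈ 36700 g

RCF_max = 1.118 × 10⁻⁵ × 8.9 × (30179)² = 1.118 × 10⁻⁵ × 8.9 × 910,772,041 ≈ 90,623.6 × g
RCF_min = 1.118 × 10⁻⁵ × 5.3 × (30179)² = 1.118 × 10⁻⁵ × 5.3 × 910,772,041 ≈ 53,966.9 × g
ΔRCF = 90,623.6 − 53,966.9 = 36,656.7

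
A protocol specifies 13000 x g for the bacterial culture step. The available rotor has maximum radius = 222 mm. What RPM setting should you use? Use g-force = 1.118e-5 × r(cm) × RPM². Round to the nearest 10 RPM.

≈ 7240 RPM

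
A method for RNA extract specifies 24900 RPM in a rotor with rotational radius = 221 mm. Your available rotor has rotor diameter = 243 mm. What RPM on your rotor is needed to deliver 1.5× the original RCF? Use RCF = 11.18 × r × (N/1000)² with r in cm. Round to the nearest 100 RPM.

≈ 41100 RPM

Original rotor: r = 221 mm = 22.1 cm
RCF_original = 11.18 × 22.1 × (24.9)² = 11.18 × 22.1 × 620.01 ≈ 153,190.8 × g
Target RCF = 1.5 × 153,190.8 ≈ 229,786.2 × g
Your rotor: r = 243 mm / 2 = 121.5 mm = 12.15 cm
229,786.2 = 11.18 × 12.15 × (N/1000)²
(N/1000)² = 229,786.2 / 135.837 = 1691.632
N = 1000 × √1691.632 ≈ 41,129.5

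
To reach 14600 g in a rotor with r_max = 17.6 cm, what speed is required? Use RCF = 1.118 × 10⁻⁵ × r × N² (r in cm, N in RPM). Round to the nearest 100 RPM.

N ≈ 8600 RPM

RCF = 1.118 × 10⁻⁵ × r × N²
14,600 = 1.118 × 10⁻⁵ × 17.6 × N²
N² = 14,600 / (19.6768 × 10⁻⁵) = 74,199,057
N ≈ √74,199,057 ≈ 8,613.9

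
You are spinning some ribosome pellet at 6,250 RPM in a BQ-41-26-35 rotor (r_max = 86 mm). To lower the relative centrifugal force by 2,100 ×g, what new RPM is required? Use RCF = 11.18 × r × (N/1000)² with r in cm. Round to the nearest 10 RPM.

≈ 4150 RPM

r = 86 mm = 8.6 cm
Current RCF = 11.18 × 8.6 × (6.25)² = 11.18 × 8.6 × 39.0625 ≈ 3,755.8 × g
Target RCF = 3,755.8 − 2,100 = 1,655.8 × g
(N/1000)² = 1,655.8 / 96.148 = 17.22137
N = 1000 × √17.22137 ≈ 4,149.9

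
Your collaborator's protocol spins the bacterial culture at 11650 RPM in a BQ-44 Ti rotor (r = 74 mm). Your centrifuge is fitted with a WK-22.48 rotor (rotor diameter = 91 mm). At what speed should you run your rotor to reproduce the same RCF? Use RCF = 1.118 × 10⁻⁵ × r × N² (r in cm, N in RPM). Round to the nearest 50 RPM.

Original rotor: r = 74 mm = 7.4 cm
RCF_original = 1.118 × 10⁻⁵ × 7.4 × (11650)² = 1.118 × 10⁻⁵ × 7.4 × 135,722,500 ≈ 11,228.6 × g
Your rotor: r = 91 mm / 2 = 45.5 mm = 4.55 cm
11,228.6 = 1.118 × 10⁻⁵ × 4.55 × N²
N² = 11,228.6 / (5.0869 × 10⁻⁵) = 220,735,615
N ≈ √220,735,615 ≈ 14,857.2

14850 RPM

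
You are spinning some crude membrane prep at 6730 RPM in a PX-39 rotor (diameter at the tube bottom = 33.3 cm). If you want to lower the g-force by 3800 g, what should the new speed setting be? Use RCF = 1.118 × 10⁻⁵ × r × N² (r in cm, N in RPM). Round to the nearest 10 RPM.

4990 RPM

r = 33.3 / 2 = 16.65 cm
Current RCF = 1.118 × 10⁻⁵ × 16.65 × (6730)² = 1.118 × 10⁻⁵ × 16.65 × 45,292,900 ≈ 8,431.1 × g
Target RCF = 8,431.1 − 3,800 = 4,631.1 × g
N² = 4,631.1 / (18.6147 × 10⁻⁵) = 24,878,725
N ≈ √24,878,725 ≈ 4,987.9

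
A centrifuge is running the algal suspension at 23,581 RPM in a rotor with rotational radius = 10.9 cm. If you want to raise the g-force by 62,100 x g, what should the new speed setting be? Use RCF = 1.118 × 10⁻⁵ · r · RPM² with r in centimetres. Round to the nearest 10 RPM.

Current RCF = 1.118 × 10⁻⁵ × 10.9 × (23581)² = 1.118 × 10⁻⁵ × 10.9 × 556,063,561 ≈ 67,763 × g
Target RCF = 67,763 + 62,100 = 129,863 × g
N² = 129,863 / (12.1862 × 10⁻⁵) = 1,065,656,234
N ≈ √1,065,656,234 ≈ 32,644.4

32640 RPM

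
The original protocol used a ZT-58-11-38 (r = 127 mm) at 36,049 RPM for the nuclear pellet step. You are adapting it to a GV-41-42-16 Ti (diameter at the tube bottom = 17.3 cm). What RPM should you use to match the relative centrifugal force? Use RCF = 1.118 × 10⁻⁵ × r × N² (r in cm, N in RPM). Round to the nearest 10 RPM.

43680 RPM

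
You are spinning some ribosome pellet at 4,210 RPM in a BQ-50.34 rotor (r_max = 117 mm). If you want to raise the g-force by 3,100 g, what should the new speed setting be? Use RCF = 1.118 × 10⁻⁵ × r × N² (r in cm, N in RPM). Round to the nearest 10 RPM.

6440 RPM

r = 117 mm = 11.7 cm
Current RCF = 1.118 × 10⁻⁵ × 11.7 × (4210)² = 1.118 × 10⁻⁵ × 11.7 × 17,724,100 ≈ 2,318.4 × g
Target RCF = 2,318.4 + 3,100 = 5,418.4 × g
N² = 5,418.4 / (13.0806 × 10⁻⁵) = 41,423,176
N ≈ √41,423,176 ≈ 6,436.1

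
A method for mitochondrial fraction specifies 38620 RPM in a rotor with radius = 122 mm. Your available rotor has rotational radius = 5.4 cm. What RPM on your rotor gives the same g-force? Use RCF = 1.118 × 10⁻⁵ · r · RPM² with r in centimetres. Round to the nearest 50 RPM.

Original rotor: r = 122 mm = 12.2 cm
RCF_original = 1.118 × 10⁻⁵ × 12.2 × (38620)² = 1.118 × 10⁻⁵ × 12.2 × 1,491,504,400 ≈ 203,435.2 × g
203,435.2 = 1.118 × 10⁻⁵ × 5.4 × N²
N² = 203,435.2 / (6.0372 × 10⁻⁵) = 3,369,694,560
N ≈ √3,369,694,560 ≈ 58,049.1

≈ 58050 RPM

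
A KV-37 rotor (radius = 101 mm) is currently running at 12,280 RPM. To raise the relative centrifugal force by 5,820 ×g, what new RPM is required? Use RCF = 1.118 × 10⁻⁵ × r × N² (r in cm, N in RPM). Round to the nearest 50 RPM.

r = 101 mm = 10.1 cm
Current RCF = 1.118 × 10⁻⁵ × 10.1 × (12280)² = 1.118 × 10⁻⁵ × 10.1 × 150,798,400 ≈ 17,027.9 × g
Target RCF = 17,027.9 + 5,820 = 22,847.9 × g
N² = 22,847.9 / (11.2918 × 10⁻⁵) = 202,340,637
N ≈ √202,340,637 ≈ 14,224.6

≈ 14200 RPM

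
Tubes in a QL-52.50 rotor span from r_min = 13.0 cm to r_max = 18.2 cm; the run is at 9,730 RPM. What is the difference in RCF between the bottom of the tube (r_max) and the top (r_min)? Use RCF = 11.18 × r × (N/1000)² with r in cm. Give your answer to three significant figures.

RCF_max = 11.18 × 18.2 × (9.73)² = 11.18 × 18.2 × 94.6729 ≈ 19,263.7 × g
RCF_min = 11.18 × 13 × (9.73)² = 11.18 × 13 × 94.6729 ≈ 13,759.8 × g
ΔRCF = 19,263.7 − 13,759.8 = 5,503.9

ΔRCF ≈ 5500 g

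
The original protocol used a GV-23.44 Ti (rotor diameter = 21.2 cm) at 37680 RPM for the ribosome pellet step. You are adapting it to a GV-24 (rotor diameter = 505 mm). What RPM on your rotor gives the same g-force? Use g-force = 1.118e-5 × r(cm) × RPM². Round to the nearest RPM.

≈ 24414 RPM

Original rotor: r = 21.2 / 2 = 10.6 cm
RCF_original = 1.118 × 10⁻⁵ × 10.6 × (37680)² = 1.118 × 10⁻⁵ × 10.6 × 1,419,782,400 ≈ 168,255.6 × g
Your rotor: r = 505 mm / 2 = 252.5 mm = 25.25 cm
168,255.6 = 1.118 × 10⁻⁵ × 25.25 × N²
N² = 168,255.6 / (28.2295 × 10⁻⁵) = 596,027,560
N ≈ √596,027,560 ≈ 24,413.7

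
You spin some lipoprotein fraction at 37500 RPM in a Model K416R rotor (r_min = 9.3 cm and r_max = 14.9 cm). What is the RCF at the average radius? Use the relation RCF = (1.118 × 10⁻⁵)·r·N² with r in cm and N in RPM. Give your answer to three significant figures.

r_avg = (9.3 + 14.9) / 2 = 12.1 cm
RCF = 1.118 × 10⁻⁵ × 12.1 × (37500)² = 1.118 × 10⁻⁵ × 12.1 × 1,406,250,000 ≈ 190,234.7 × g

190000 ×g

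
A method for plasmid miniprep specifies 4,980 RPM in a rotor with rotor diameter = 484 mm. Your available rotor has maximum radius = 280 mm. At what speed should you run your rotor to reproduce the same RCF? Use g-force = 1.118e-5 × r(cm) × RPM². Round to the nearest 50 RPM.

Original rotor: r = 484 mm / 2 = 242 mm = 24.2 cm
RCF_original = 1.118 × 10⁻⁵ × 24.2 × (4980)² = 1.118 × 10⁻⁵ × 24.2 × 24,800,400 ≈ 6,709.9 × g
Your rotor: r = 280 mm = 28.0 cm
6,709.9 = 1.118 × 10⁻⁵ × 28 × N²
N² = 6,709.9 / (31.304 × 10⁻⁵) = 21,434,641
N ≈ √21,434,641 ≈ 4,629.8

4650 RPM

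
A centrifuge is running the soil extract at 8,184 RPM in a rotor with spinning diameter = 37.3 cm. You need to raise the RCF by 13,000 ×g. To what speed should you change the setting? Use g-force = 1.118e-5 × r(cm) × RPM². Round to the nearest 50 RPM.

≈ 11350 RPM

r = 37.3 / 2 = 18.65 cm
Current RCF = 1.118 × 10⁻⁵ × 18.65 × (8184)² = 1.118 × 10⁻⁵ × 18.65 × 66,977,856 ≈ 13,965.4 × g
Target RCF = 13,965.4 + 13,000 = 26,965.4 × g
N² = 26,965.4 / (20.8507 × 10⁻⁵) = 129,326,114
N ≈ √129,326,114 ≈ 11,372.2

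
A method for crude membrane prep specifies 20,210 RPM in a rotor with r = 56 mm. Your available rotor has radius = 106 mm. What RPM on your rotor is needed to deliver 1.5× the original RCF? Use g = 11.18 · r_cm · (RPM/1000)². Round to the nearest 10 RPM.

Original rotor: r = 56 mm = 5.6 cm
RCF = 11.18 × r × (N/1000)²
RCF_original = 11.18 × 5.6 × (20.21)² = 11.18 × 5.6 × 408.4441 ≈ 25,571.9 × g
Target RCF = 1.5 × 25,571.9 ≈ 38,357.9 × g
Your rotor: r = 106 mm = 10.6 cm
38,357.9 = 11.18 × 10.6 × (N/1000)²
(N/1000)² = 38,357.9 / 118.508 = 323.6735
N = 1000 × √323.6735 ≈ 17,990.9

17990 RPM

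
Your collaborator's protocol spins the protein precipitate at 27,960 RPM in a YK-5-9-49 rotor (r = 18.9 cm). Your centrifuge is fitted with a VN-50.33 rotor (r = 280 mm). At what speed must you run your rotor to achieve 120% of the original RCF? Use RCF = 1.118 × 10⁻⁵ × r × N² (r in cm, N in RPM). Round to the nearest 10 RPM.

25160 RPM

RCF = 1.118 × 10⁻⁵ × r × N²
RCF_original = 1.118 × 10⁻⁵ × 18.9 × (27960)² = 1.118 × 10⁻⁵ × 18.9 × 781,761,600 ≈ 165,187.8 × g
Target RCF = 1.2 × 165,187.8 ≈ 198,225.4 × g
Your rotor: r = 280 mm = 28.0 cm
198,225.4 = 1.118 × 10⁻⁵ × 28 × N²
N² = 198,225.4 / (31.304 × 10⁻⁵) = 633,227,064
N ≈ √633,227,064 ≈ 25,164.0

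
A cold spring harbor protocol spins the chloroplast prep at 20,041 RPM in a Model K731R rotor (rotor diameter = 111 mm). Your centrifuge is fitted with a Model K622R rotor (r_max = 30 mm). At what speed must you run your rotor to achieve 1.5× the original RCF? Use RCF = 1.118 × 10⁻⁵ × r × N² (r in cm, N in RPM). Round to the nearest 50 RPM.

33400 RPM

Original rotor: r = 111 mm / 2 = 55.5 mm = 5.55 cm
RCF_original = 1.118 × 10⁻⁵ × 5.55 × (20041)² = 1.118 × 10⁻⁵ × 5.55 × 401,641,681 ≈ 24,921.5 × g
Target RCF = 1.5 × 24,921.5 ≈ 37,382.2 × g
Your rotor: r = 30 mm = 3.0 cm
37,382.2 = 1.118 × 10⁻⁵ × 3 × N²
N² = 37,382.2 / (3.354 × 10⁻⁵) = 1,114,555,754
N ≈ √1,114,555,754 ≈ 33,385.0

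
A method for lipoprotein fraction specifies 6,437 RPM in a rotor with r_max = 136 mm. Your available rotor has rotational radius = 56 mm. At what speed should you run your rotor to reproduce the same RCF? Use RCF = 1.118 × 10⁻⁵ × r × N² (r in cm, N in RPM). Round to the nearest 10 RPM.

≈ 10030 RPM

Original rotor: r = 136 mm = 13.6 cm
RCF = 1.118 × 10⁻⁵ × r × N²
RCF_original = 1.118 × 10⁻⁵ × 13.6 × (6437)² = 1.118 × 10⁻⁵ × 13.6 × 41,434,969 ≈ 6,300.1 × g
Your rotor: r = 56 mm = 5.6 cm
6,300.1 = 1.118 × 10⁻⁵ × 5.6 × N²
N² = 6,300.1 / (6.2608 × 10⁻⁵) = 100,627,715
N ≈ √100,627,715 ≈ 10,031.3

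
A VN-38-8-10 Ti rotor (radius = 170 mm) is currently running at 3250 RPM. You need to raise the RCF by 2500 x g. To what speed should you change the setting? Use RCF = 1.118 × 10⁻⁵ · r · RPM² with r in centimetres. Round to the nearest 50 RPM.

≈ 4850 RPM

r = 170 mm = 17.0 cm
Current RCF = 1.118 × 10⁻⁵ × 17 × (3250)² = 1.118 × 10⁻⁵ × 17 × 10,562,500 ≈ 2,007.5 × g
Target RCF = 2,007.5 + 2,500 = 4,507.5 × g
N² = 4,507.5 / (19.006 × 10⁻⁵) = 23,716,195
N ≈ √23,716,195 ≈ 4,869.9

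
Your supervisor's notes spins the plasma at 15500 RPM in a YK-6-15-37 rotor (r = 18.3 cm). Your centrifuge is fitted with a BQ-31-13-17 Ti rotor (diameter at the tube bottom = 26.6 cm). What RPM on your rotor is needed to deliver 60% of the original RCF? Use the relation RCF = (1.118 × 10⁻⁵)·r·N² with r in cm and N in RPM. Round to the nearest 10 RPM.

RCF_original = 1.118 × 10⁻⁵ × 18.3 × (15500)² = 1.118 × 10⁻⁵ × 18.3 × 240,250,000 ≈ 49,153.7 × g
Target RCF = 0.6 × 49,153.7 ≈ 29,492.2 × g
Your rotor: r = 26.6 / 2 = 13.3 cm
29,492.2 = 1.118 × 10⁻⁵ × 13.3 × N²
N² = 29,492.2 / (14.8694 × 10⁻⁵) = 198,341,561
N ≈ √198,341,561 ≈ 14,083.4

14080 RPM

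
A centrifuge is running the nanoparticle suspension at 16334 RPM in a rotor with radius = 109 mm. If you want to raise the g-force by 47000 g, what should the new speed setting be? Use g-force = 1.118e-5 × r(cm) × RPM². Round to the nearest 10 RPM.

r = 109 mm = 10.9 cm
Current RCF = 1.118 × 10⁻⁵ × 10.9 × (16334)² = 1.118 × 10⁻⁵ × 10.9 × 266,799,556 ≈ 32,512.7 × g
Target RCF = 32,512.7 + 47,000 = 79,512.7 × g
N² = 79,512.7 / (12.1862 × 10⁻⁵) = 652,481,495
N ≈ √652,481,495 ≈ 25,543.7

≈ 25540 RPM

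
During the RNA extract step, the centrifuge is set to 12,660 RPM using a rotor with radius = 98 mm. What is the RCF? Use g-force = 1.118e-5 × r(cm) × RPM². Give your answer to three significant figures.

r = 98 mm = 9.8 cm
RCF = 1.118 × 10⁻⁵ × 9.8 × (12660)² = 1.118 × 10⁻⁵ × 9.8 × 160,275,600 ≈ 17,560.4 × g

RCF ≈ 17600 ×g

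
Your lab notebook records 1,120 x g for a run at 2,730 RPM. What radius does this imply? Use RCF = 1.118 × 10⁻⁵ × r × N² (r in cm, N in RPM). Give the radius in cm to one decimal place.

1120 = 1.118 × 10⁻⁵ × r × (2730)²
r = 1120 / (1.118 × 10⁻⁵ × 7,452,900) = 1120 / 83.32342 ≈ 13.442 cm

13.4 cm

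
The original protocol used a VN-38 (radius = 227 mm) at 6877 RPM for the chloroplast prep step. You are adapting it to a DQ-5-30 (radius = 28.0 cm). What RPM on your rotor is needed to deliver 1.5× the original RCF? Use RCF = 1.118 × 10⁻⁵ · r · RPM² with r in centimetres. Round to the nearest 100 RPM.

≈ 7600 RPM

Original rotor: r = 227 mm = 22.7 cm
RCF = 1.118 × 10⁻⁵ × r × N²
RCF_original = 1.118 × 10⁻⁵ × 22.7 × (6877)² = 1.118 × 10⁻⁵ × 22.7 × 47,293,129 ≈ 12,002.3 × g
Target RCF = 1.5 × 12,002.3 ≈ 18,003.4 × g
18,003.4 = 1.118 × 10⁻⁵ × 28 × N²
N² = 18,003.4 / (31.304 × 10⁻⁵) = 57,511,500
N ≈ √57,511,500 ≈ 7,583.6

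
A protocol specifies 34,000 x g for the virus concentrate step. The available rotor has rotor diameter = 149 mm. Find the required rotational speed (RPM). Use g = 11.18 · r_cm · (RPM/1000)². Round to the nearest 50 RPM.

N ≈ 20200 RPM

r = 149 mm / 2 = 74.5 mm = 7.45 cm
RCF = 11.18 × r × (N/1000)²
34,000 = 11.18 × 7.45 × (N/1000)²
(N/1000)² = 34,000 / 83.291 = 408.2074
N = 1000 × √408.2074 ≈ 20,204.1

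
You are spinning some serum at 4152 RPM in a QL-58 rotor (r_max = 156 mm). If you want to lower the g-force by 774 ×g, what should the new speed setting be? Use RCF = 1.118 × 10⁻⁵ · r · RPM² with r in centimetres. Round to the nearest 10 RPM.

r = 156 mm = 15.6 cm
Current RCF = 1.118 × 10⁻⁵ × 15.6 × (4152)² = 1.118 × 10⁻⁵ × 15.6 × 17,239,104 ≈ 3,006.6 × g
Target RCF = 3,006.6 − 774 = 2,232.6 × g
N² = 2,232.6 / (17.4408 × 10⁻⁵) = 12,801,018
N ≈ √12,801,018 ≈ 3,577.9

3580 RPM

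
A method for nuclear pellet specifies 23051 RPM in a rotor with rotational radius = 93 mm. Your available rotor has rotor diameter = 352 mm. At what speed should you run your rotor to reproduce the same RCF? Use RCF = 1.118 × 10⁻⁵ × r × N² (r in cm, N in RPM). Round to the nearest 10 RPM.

16760 RPM

Original rotor: r = 93 mm = 9.3 cm
RCF_original = 1.118 × 10⁻⁵ × 9.3 × (23051)² = 1.118 × 10⁻⁵ × 9.3 × 531,348,601 ≈ 55,246.4 × g
Your rotor: r = 352 mm / 2 = 176 mm = 17.6 cm
55,246.4 = 1.118 × 10⁻⁵ × 17.6 × N²
N² = 55,246.4 / (19.6768 × 10⁻⁵) = 280,769,231
N ≈ √280,769,231 ≈ 16,756.2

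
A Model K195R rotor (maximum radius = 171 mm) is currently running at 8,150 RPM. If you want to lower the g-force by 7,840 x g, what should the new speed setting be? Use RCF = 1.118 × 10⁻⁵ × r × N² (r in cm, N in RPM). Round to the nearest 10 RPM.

≈ 5040 RPM

r = 171 mm = 17.1 cm
Current RCF = 1.118 × 10⁻⁵ × 17.1 × (8150)² = 1.118 × 10⁻⁵ × 17.1 × 66,422,500 ≈ 12,698.5 × g
Target RCF = 12,698.5 − 7,840 = 4,858.5 × g
N² = 4,858.5 / (19.1178 × 10⁻⁵) = 25,413,489
N ≈ √25,413,489 ≈ 5,041.2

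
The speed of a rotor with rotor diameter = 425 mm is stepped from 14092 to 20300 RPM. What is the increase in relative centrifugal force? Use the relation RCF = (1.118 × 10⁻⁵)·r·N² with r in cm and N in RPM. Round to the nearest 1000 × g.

r = 425 mm / 2 = 212.5 mm = 21.25 cm
RCF₁ = 1.118 × 10⁻⁵ × 21.25 × (14092)² = 1.118 × 10⁻⁵ × 21.25 × 198,584,464 ≈ 47,178.7 × g
RCF₂ = 1.118 × 10⁻⁵ × 21.25 × (20300)² = 1.118 × 10⁻⁵ × 21.25 × 412,090,000 ≈ 97,902.3 × g
Increase = 97,902.3 − 47,178.7 = 50,723.6

≈ 51000 × g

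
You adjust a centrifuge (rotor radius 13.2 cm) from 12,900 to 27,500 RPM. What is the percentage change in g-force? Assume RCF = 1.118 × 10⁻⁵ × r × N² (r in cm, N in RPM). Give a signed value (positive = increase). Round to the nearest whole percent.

+354%

RCF ∝ N², so the ratio is (27500/12900)² = (2.131783)² = 4.5445.
Change = 4.5445 − 1 = +3.5445 → +354.4%.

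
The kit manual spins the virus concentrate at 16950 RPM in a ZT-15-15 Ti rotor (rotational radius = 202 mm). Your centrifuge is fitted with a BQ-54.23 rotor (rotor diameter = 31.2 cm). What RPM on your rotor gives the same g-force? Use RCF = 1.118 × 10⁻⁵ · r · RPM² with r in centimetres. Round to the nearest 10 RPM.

Original rotor: r = 202 mm = 20.2 cm
RCF = 1.118 × 10⁻⁵ × r × N²
RCF_original = 1.118 × 10⁻⁵ × 20.2 × (16950)² = 1.118 × 10⁻⁵ × 20.2 × 287,302,500 ≈ 64,883.2 × g
Your rotor: r = 31.2 / 2 = 15.6 cm
64,883.2 = 1.118 × 10⁻⁵ × 15.6 × N²
N² = 64,883.2 / (17.4408 × 10⁻⁵) = 372,019,632
N ≈ √372,019,632 ≈ 19,287.8

≈ 19290 RPM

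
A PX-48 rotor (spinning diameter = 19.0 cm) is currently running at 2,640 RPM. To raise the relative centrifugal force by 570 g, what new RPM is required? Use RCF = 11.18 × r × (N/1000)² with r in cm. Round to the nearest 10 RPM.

r = 19.0 / 2 = 9.5 cm
Current RCF = 11.18 × 9.5 × (2.64)² = 11.18 × 9.5 × 6.9696 ≈ 740.2 × g
Target RCF = 740.2 + 570 = 1,310.2 × g
(N/1000)² = 1,310.2 / 106.21 = 12.33594
N = 1000 × √12.33594 ≈ 3,512.3

≈ 3510 RPM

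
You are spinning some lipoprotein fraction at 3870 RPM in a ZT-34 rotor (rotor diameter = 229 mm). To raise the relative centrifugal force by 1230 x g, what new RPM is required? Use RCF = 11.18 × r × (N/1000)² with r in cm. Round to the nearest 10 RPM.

4960 RPM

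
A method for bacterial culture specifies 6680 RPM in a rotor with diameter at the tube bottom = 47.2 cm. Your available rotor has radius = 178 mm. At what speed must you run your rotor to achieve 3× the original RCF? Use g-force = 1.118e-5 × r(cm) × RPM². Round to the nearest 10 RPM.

13320 RPM

Original rotor: r = 47.2 / 2 = 23.6 cm
RCF_original = 1.118 × 10⁻⁵ × 23.6 × (6680)² = 1.118 × 10⁻⁵ × 23.6 × 44,622,400 ≈ 11,773.5 × g
Target RCF = 3 × 11,773.5 ≈ 35,320.5 × g
Your rotor: r = 178 mm = 17.8 cm
35,320.5 = 1.118 × 10⁻⁵ × 17.8 × N²
N² = 35,320.5 / (19.9004 × 10⁻⁵) = 177,486,382
N ≈ √177,486,382 ≈ 13,322.4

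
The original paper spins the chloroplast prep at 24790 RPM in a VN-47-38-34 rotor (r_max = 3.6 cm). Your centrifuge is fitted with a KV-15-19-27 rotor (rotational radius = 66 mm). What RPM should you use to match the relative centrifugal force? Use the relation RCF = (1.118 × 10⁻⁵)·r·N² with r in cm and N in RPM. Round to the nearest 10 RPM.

RCF_original = 1.118 × 10⁻⁵ × 3.6 × (24790)² = 1.118 × 10⁻⁵ × 3.6 × 614,544,100 ≈ 24,734.2 × g
Your rotor: r = 66 mm = 6.6 cm
24,734.2 = 1.118 × 10⁻⁵ × 6.6 × N²
N² = 24,734.2 / (7.3788 × 10⁻⁵) = 335,206,267
N ≈ √335,206,267 ≈ 18,308.6

≈ 18310 RPM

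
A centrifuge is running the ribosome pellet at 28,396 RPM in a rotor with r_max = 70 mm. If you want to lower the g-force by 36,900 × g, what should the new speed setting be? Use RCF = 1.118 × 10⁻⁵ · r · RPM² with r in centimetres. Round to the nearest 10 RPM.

≈ 18300 RPM

r = 70 mm = 7.0 cm
Current RCF = 1.118 × 10⁻⁵ × 7 × (28396)² = 1.118 × 10⁻⁵ × 7 × 806,332,816 ≈ 63,103.6 × g
Target RCF = 63,103.6 − 36,900 = 26,203.6 × g
N² = 26,203.6 / (7.826 × 10⁻⁵) = 334,827,498
N ≈ √334,827,498 ≈ 18,298.3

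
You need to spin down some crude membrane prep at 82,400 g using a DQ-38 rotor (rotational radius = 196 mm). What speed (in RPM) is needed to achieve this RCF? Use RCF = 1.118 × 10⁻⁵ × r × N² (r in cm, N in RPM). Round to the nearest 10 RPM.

r = 196 mm = 19.6 cm
82,400 = 1.118 × 10⁻⁵ × 19.6 × N²
N² = 82,400 / (21.9128 × 10⁻⁵) = 376,035,924
N ≈ √376,035,924 ≈ 19,391.6

19390 RPM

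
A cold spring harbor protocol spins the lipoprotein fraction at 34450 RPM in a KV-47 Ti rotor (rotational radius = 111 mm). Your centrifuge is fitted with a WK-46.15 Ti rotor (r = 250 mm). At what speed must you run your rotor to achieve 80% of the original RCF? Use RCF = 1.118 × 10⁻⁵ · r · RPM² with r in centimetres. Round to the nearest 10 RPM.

20530 RPM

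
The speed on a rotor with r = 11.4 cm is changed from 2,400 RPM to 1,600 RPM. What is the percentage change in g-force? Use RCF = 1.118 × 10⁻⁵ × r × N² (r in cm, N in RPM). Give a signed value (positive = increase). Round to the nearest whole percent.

-56%

RCF ∝ N², so the ratio is (1600/2400)² = (0.666667)² = 0.4444.
Change = 0.4444 − 1 = -0.5556 → -55.6%.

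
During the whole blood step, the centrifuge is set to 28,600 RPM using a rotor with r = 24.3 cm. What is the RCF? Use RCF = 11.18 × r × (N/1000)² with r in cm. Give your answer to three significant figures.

RCF = 11.18 × 24.3 × (28.6)² = 11.18 × 24.3 × 817.96 ≈ 222,218.5 × g

≈ 222000 x g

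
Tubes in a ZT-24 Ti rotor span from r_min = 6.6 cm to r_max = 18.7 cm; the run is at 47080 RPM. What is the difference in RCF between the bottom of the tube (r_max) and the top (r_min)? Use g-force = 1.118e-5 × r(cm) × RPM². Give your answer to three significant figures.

ΔRCF ≈ 300000 ×g

RCF_max = 1.118 × 10⁻⁵ × 18.7 × (47080)² = 1.118 × 10⁻⁵ × 18.7 × 2,216,526,400 ≈ 463,400.3 × g
RCF_min = 1.118 × 10⁻⁵ × 6.6 × (47080)² = 1.118 × 10⁻⁵ × 6.6 × 2,216,526,400 ≈ 163,553.1 × g
ΔRCF = 463,400.3 − 163,553.1 = 299,847.2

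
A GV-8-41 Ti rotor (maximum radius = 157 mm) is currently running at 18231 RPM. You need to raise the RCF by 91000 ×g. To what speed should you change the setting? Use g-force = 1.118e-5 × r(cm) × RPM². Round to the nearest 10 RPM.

≈ 29170 RPM

r = 157 mm = 15.7 cm
Current RCF = 1.118 × 10⁻⁵ × 15.7 × (18231)² = 1.118 × 10⁻⁵ × 15.7 × 332,369,361 ≈ 58,339.5 × g
Target RCF = 58,339.5 + 91,000 = 149,339.5 × g
N² = 149,339.5 / (17.5526 × 10⁻⁵) = 850,811,276
N ≈ √850,811,276 ≈ 29,168.7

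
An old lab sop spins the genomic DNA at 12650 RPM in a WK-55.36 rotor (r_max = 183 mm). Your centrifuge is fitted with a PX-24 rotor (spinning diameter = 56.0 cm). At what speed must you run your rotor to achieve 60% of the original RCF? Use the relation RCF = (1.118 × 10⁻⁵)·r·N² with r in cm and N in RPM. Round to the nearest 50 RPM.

Original rotor: r = 183 mm = 18.3 cm
RCF = 1.118 × 10⁻⁵ × r × N²
RCF_original = 1.118 × 10⁻⁵ × 18.3 × (12650)² = 1.118 × 10⁻⁵ × 18.3 × 160,022,500 ≈ 32,739.6 × g
Target RCF = 0.6 × 32,739.6 ≈ 19,643.8 × g
Your rotor: r = 56.0 / 2 = 28 cm
19,643.8 = 1.118 × 10⁻⁵ × 28 × N²
N² = 19,643.8 / (31.304 × 10⁻⁵) = 62,751,725
N ≈ √62,751,725 ≈ 7,921.6

7900 RPM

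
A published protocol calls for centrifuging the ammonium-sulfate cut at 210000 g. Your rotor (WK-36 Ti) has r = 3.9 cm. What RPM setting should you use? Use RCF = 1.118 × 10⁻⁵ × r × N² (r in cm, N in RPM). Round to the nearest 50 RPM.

RCF = 1.118 × 10⁻⁵ × r × N²
210,000 = 1.118 × 10⁻⁵ × 3.9 × N²
N² = 210,000 / (4.3602 × 10⁻⁵) = 4,816,292,831
N ≈ √4,816,292,831 ≈ 69,399.5

≈ 69400 RPM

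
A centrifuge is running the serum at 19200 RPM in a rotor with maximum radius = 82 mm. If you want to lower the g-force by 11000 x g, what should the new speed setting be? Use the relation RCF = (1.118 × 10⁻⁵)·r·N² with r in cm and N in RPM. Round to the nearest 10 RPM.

r = 82 mm = 8.2 cm
Current RCF = 1.118 × 10⁻⁵ × 8.2 × (19200)² = 1.118 × 10⁻⁵ × 8.2 × 368,640,000 ≈ 33,795.4 × g
Target RCF = 33,795.4 − 11,000 = 22,795.4 × g
N² = 22,795.4 / (9.1676 × 10⁻⁵) = 248,651,774
N ≈ √248,651,774 ≈ 15,768.7

N₂ ≈ 15770 RPM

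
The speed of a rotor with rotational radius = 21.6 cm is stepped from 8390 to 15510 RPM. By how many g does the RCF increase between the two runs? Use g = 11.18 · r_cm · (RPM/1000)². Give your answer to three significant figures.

41100 g

RCF₁ = 11.18 × 21.6 × (8.39)² = 11.18 × 21.6 × 70.3921 ≈ 16,998.8 × g
RCF₂ = 11.18 × 21.6 × (15.51)² = 11.18 × 21.6 × 240.5601 ≈ 58,092.4 × g
Increase = 58,092.4 − 16,998.8 = 41,093.6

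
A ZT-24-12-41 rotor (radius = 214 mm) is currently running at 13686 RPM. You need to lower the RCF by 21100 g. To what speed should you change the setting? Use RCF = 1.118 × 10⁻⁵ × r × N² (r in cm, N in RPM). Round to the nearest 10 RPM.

N₂ ≈ 9960 RPM

r = 214 mm = 21.4 cm
Current RCF = 1.118 × 10⁻⁵ × 21.4 × (13686)² = 1.118 × 10⁻⁵ × 21.4 × 187,306,596 ≈ 44,813.5 × g
Target RCF = 44,813.5 − 21,100 = 23,713.5 × g
N² = 23,713.5 / (23.9252 × 10⁻⁵) = 99,115,159
N ≈ √99,115,159 ≈ 9,955.7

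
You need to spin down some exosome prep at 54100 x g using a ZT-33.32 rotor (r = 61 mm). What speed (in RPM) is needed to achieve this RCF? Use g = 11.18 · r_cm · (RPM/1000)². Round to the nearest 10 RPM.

r = 61 mm = 6.1 cm
RCF = 11.18 × r × (N/1000)²
54,100 = 11.18 × 6.1 × (N/1000)²
(N/1000)² = 54,100 / 68.198 = 793.2784
N = 1000 × √793.2784 ≈ 28,165.2

28170 RPM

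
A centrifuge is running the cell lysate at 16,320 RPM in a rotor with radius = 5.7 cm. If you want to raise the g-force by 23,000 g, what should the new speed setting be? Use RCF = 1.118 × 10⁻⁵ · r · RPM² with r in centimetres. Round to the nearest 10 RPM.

Current RCF = 1.118 × 10⁻⁵ × 5.7 × (16320)² = 1.118 × 10⁻⁵ × 5.7 × 266,342,400 ≈ 16,972.9 × g
Target RCF = 16,972.9 + 23,000 = 39,972.9 × g
N² = 39,972.9 / (6.3726 × 10⁻⁵) = 627,262,028
N ≈ √627,262,028 ≈ 25,045.2

25050 RPM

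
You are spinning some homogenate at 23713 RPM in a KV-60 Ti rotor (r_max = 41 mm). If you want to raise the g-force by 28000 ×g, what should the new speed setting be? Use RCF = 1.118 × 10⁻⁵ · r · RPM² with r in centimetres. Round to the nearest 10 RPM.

34250 RPM

r = 41 mm = 4.1 cm
Current RCF = 1.118 × 10⁻⁵ × 4.1 × (23713)² = 1.118 × 10⁻⁵ × 4.1 × 562,306,369 ≈ 25,775 × g
Target RCF = 25,775 + 28,000 = 53,775 × g
N² = 53,775 / (4.5838 × 10⁻⁵) = 1,173,153,279
N ≈ √1,173,153,279 ≈ 34,251.3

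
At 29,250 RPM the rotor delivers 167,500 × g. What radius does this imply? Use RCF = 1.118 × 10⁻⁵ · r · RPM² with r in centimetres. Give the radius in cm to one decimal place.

167500 = 1.118 × 10⁻⁵ × r × (29250)²
r = 167500 / (1.118 × 10⁻⁵ × 855,562,500) = 167500 / 9565.189 ≈ 17.511 cm

r ≈ 17.5 cm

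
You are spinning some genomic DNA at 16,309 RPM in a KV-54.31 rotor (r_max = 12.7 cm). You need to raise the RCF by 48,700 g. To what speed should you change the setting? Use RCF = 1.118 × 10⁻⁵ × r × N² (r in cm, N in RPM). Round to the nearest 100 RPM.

Current RCF = 1.118 × 10⁻⁵ × 12.7 × (16309)² = 1.118 × 10⁻⁵ × 12.7 × 265,983,481 ≈ 37,765.9 × g
Target RCF = 37,765.9 + 48,700 = 86,465.9 × g
N² = 86,465.9 / (14.1986 × 10⁻⁵) = 608,974,829
N ≈ √608,974,829 ≈ 24,677.4

24700 RPM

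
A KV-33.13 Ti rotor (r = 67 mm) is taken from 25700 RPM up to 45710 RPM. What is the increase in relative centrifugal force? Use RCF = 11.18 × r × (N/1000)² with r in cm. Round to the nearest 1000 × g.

≈ 107000 × g

r = 67 mm = 6.7 cm
RCF₁ = 11.18 × 6.7 × (25.7)² = 11.18 × 6.7 × 660.49 ≈ 49,474.7 × g
RCF₂ = 11.18 × 6.7 × (45.71)² = 11.18 × 6.7 × 2,089.4041 ≈ 156,508.9 × g
Increase = 156,508.9 − 49,474.7 = 107,034.2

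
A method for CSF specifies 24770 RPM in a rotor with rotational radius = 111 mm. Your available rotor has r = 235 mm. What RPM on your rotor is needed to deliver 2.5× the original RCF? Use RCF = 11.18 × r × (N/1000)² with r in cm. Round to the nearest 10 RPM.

Original rotor: r = 111 mm = 11.1 cm
RCF_original = 11.18 × 11.1 × (24.77)² = 11.18 × 11.1 × 613.5529 ≈ 76,140.7 × g
Target RCF = 2.5 × 76,140.7 ≈ 190,351.8 × g
Your rotor: r = 235 mm = 23.5 cm
190,351.8 = 11.18 × 23.5 × (N/1000)²
(N/1000)² = 190,351.8 / 262.73 = 724.5149
N = 1000 × √724.5149 ≈ 26,916.8

26920 RPM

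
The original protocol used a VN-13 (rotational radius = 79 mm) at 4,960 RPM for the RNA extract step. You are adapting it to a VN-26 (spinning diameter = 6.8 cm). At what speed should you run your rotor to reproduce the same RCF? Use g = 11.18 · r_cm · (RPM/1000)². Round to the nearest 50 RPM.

≈ 7550 RPM

Original rotor: r = 79 mm = 7.9 cm
RCF_original = 11.18 × 7.9 × (4.96)² = 11.18 × 7.9 × 24.6016 ≈ 2,172.9 × g
Your rotor: r = 6.8 / 2 = 3.4 cm
2,172.9 = 11.18 × 3.4 × (N/1000)²
(N/1000)² = 2,172.9 / 38.012 = 57.16353
N = 1000 × √57.16353 ≈ 7,560.7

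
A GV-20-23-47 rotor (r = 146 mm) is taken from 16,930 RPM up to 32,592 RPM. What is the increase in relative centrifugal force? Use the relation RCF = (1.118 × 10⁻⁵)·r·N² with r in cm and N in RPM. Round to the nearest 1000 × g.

r = 146 mm = 14.6 cm
RCF₁ = 1.118 × 10⁻⁵ × 14.6 × (16930)² = 1.118 × 10⁻⁵ × 14.6 × 286,624,900 ≈ 46,785.2 × g
RCF₂ = 1.118 × 10⁻⁵ × 14.6 × (32592)² = 1.118 × 10⁻⁵ × 14.6 × 1,062,238,464 ≈ 173,387.1 × g
Increase = 173,387.1 − 46,785.2 = 126,601.9

≈ 127000 ×g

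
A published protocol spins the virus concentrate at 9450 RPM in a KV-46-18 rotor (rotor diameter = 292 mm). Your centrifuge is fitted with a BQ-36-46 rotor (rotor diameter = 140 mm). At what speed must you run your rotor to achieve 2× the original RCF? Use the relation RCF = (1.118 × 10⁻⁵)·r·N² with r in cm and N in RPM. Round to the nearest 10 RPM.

Original rotor: r = 292 mm / 2 = 146 mm = 14.6 cm
RCF = 1.118 × 10⁻⁵ × r × N²
RCF_original = 1.118 × 10⁻⁵ × 14.6 × (9450)² = 1.118 × 10⁻⁵ × 14.6 × 89,302,500 ≈ 14,576.7 × g
Target RCF = 2 × 14,576.7 ≈ 29,153.4 × g
Your rotor: r = 140 mm / 2 = 70 mm = 7 cm
29,153.4 = 1.118 × 10⁻⁵ × 7 × N²
N² = 29,153.4 / (7.826 × 10⁻⁵) = 372,519,806
N ≈ √372,519,806 ≈ 19,300.8

19300 RPM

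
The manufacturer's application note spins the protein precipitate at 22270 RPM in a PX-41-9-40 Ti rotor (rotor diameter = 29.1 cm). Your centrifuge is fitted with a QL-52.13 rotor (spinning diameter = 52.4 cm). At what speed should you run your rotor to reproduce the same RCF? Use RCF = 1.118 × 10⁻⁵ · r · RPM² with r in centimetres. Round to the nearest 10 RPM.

≈ 16600 RPM

Original rotor: r = 29.1 / 2 = 14.55 cm
RCF = 1.118 × 10⁻⁵ × r × N²
RCF_original = 1.118 × 10⁻⁵ × 14.55 × (22270)² = 1.118 × 10⁻⁵ × 14.55 × 495,952,900 ≈ 80,676.2 × g
Your rotor: r = 52.4 / 2 = 26.2 cm
80,676.2 = 1.118 × 10⁻⁵ × 26.2 × N²
N² = 80,676.2 / (29.2916 × 10⁻⁵) = 275,424,354
N ≈ √275,424,354 ≈ 16,595.9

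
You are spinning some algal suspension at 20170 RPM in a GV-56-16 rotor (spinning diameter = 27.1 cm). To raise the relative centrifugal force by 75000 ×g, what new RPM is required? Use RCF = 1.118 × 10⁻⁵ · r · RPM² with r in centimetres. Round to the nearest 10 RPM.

N₂ ≈ 30030 RPM

r = 27.1 / 2 = 13.55 cm
Current RCF = 1.118 × 10⁻⁵ × 13.55 × (20170)² = 1.118 × 10⁻⁵ × 13.55 × 406,828,900 ≈ 61,630.1 × g
Target RCF = 61,630.1 + 75,000 = 136,630.1 × g
N² = 136,630.1 / (15.1489 × 10⁻⁵) = 901,914,330
N ≈ √901,914,330 ≈ 30,031.9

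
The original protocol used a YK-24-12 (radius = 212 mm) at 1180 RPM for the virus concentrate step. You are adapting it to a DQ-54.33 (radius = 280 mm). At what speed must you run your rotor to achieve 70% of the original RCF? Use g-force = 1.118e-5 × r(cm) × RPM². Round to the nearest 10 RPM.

860 RPM

Original rotor: r = 212 mm = 21.2 cm
RCF_original = 1.118 × 10⁻⁵ × 21.2 × (1180)² = 1.118 × 10⁻⁵ × 21.2 × 1,392,400 ≈ 330 × g
Target RCF = 0.7 × 330 ≈ 231 × g
Your rotor: r = 280 mm = 28.0 cm
231 = 1.118 × 10⁻⁵ × 28 × N²
N² = 231 / (31.304 × 10⁻⁵) = 737,925
N ≈ √737,925 ≈ 859.0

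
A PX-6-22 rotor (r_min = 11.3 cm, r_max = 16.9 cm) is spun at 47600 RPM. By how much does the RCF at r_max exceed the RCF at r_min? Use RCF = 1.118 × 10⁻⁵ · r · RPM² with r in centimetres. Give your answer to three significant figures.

RCF_max = 1.118 × 10⁻⁵ × 16.9 × (47600)² = 1.118 × 10⁻⁵ × 16.9 × 2,265,760,000 ≈ 428,097.2 × g
RCF_min = 1.118 × 10⁻⁵ × 11.3 × (47600)² = 1.118 × 10⁻⁵ × 11.3 × 2,265,760,000 ≈ 286,242.5 × g
ΔRCF = 428,097.2 − 286,242.5 = 141,854.7

ΔRCF ≈ 142000 g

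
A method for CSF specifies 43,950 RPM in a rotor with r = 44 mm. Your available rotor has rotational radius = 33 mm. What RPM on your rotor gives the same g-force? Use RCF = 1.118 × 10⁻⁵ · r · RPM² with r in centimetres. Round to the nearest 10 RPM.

≈ 50750 RPM

Original rotor: r = 44 mm = 4.4 cm
RCF = 1.118 × 10⁻⁵ × r × N²
RCF_original = 1.118 × 10⁻⁵ × 4.4 × (43950)² = 1.118 × 10⁻⁵ × 4.4 × 1,931,602,500 ≈ 95,019.4 × g
Your rotor: r = 33 mm = 3.3 cm
95,019.4 = 1.118 × 10⁻⁵ × 3.3 × N²
N² = 95,019.4 / (3.6894 × 10⁻⁵) = 2,575,470,266
N ≈ √2,575,470,266 ≈ 50,749.1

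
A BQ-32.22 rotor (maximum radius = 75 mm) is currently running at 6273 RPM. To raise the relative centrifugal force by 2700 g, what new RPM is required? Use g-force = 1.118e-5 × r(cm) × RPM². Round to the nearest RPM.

r = 75 mm = 7.5 cm
Current RCF = 1.118 × 10⁻⁵ × 7.5 × (6273)² = 1.118 × 10⁻⁵ × 7.5 × 39,350,529 ≈ 3,299.5 × g
Target RCF = 3,299.5 + 2,700 = 5,999.5 × g
N² = 5,999.5 / (8.385 × 10⁻⁵) = 71,550,388
N ≈ √71,550,388 ≈ 8,458.7

8459 RPM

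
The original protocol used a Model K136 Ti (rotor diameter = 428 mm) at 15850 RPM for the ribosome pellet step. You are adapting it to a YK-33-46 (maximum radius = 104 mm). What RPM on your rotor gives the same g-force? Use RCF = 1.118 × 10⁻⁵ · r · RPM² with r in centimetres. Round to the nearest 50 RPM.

≈ 22750 RPM

Original rotor: r = 428 mm / 2 = 214 mm = 21.4 cm
RCF_original = 1.118 × 10⁻⁵ × 21.4 × (15850)² = 1.118 × 10⁻⁵ × 21.4 × 251,222,500 ≈ 60,105.5 × g
Your rotor: r = 104 mm = 10.4 cm
60,105.5 = 1.118 × 10⁻⁵ × 10.4 × N²
N² = 60,105.5 / (11.6272 × 10⁻⁵) = 516,938,730
N ≈ √516,938,730 ≈ 22,736.3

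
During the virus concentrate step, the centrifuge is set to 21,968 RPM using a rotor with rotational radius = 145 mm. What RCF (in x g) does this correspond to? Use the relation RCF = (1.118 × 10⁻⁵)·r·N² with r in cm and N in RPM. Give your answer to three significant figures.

r = 145 mm = 14.5 cm
RCF = 1.118 × 10⁻⁵ × 14.5 × (21968)² = 1.118 × 10⁻⁵ × 14.5 × 482,593,024 ≈ 78,233.2 × g

≈ 78200 x g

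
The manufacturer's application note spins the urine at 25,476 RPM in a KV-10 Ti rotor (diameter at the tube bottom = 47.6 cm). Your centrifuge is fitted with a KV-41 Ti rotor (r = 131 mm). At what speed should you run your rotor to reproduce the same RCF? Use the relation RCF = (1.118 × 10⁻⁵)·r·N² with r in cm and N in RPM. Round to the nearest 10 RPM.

34340 RPM

Original rotor: r = 47.6 / 2 = 23.8 cm
RCF = 1.118 × 10⁻⁵ × r × N²
RCF_original = 1.118 × 10⁻⁵ × 23.8 × (25476)² = 1.118 × 10⁻⁵ × 23.8 × 649,026,576 ≈ 172,695.6 × g
Your rotor: r = 131 mm = 13.1 cm
172,695.6 = 1.118 × 10⁻⁵ × 13.1 × N²
N² = 172,695.6 / (14.6458 × 10⁻⁵) = 1,179,147,605
N ≈ √1,179,147,605 ≈ 34,338.7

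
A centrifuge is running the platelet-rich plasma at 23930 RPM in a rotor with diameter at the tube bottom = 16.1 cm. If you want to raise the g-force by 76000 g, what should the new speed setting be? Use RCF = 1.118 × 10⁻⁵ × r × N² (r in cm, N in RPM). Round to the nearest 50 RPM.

r = 16.1 / 2 = 8.05 cm
Current RCF = 1.118 × 10⁻⁵ × 8.05 × (23930)² = 1.118 × 10⁻⁵ × 8.05 × 572,644,900 ≈ 51,537.5 × g
Target RCF = 51,537.5 + 76,000 = 127,537.5 × g
N² = 127,537.5 / (8.9999 × 10⁻⁵) = 1,417,099,079
N ≈ √1,417,099,079 ≈ 37,644.4

37650 RPM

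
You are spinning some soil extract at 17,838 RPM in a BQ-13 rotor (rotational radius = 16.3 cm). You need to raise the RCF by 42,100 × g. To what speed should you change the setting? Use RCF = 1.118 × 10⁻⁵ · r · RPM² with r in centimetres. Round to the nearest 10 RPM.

23440 RPM

Current RCF = 1.118 × 10⁻⁵ × 16.3 × (17838)² = 1.118 × 10⁻⁵ × 16.3 × 318,194,244 ≈ 57,985.8 × g
Target RCF = 57,985.8 + 42,100 = 100,085.8 × g
N² = 100,085.8 / (18.2234 × 10⁻⁵) = 549,215,843
N ≈ √549,215,843 ≈ 23,435.4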